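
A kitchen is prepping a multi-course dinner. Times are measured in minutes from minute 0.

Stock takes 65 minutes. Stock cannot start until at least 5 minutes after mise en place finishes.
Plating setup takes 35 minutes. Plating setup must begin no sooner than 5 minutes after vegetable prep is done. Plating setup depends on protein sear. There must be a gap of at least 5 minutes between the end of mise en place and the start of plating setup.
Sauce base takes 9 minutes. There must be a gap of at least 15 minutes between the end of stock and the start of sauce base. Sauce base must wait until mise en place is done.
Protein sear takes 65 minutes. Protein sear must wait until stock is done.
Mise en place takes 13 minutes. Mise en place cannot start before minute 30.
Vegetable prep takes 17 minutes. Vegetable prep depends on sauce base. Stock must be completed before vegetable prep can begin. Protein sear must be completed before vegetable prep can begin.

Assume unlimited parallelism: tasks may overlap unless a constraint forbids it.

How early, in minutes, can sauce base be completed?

137

Mise en place cannot begin until its own release at minute 30. It runs from minute 30 to 30 + 13 = minute 43.
After mise en place (finishes minute 43, plus 5-minute gap → minute 48), stock can start at minute 48 and finishes at minute 113.
Sauce base needs all of stock (finishes minute 113, plus 15-minute gap → minute 128); mise en place (finishes minute 43). That puts its earliest start at minute 128; it finishes at 128 + 9 = minute 137.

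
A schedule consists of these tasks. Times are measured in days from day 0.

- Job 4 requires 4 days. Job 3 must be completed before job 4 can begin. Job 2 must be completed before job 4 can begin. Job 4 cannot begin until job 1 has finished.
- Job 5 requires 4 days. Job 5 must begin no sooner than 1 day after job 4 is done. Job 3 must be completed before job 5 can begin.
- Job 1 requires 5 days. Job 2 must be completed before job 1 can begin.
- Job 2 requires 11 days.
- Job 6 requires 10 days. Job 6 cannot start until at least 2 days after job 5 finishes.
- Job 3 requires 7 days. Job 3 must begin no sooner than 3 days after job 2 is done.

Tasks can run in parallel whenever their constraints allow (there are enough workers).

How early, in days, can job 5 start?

26

Nothing blocks job 2, so it runs from day 0 to day 11.
Job 3 cannot begin until job 2 (finishes day 11, plus 3-day gap → day 14). It runs from day 14 to 14 + 7 = day 21.
After job 2 (finishes day 11), job 1 can start at day 11 and finishes at day 16.
For job 4: job 3 (finishes day 21); job 2 (finishes day 11); job 1 (finishes day 16). Taking the maximum gives a start of day 21, and it finishes at 21 + 4 = day 25.
Job 5 waits on job 4 (finishes day 25, plus 1-day gap → day 26); job 3 (finishes day 21). The latest of these is day 26, which is the earliest job 5 can start.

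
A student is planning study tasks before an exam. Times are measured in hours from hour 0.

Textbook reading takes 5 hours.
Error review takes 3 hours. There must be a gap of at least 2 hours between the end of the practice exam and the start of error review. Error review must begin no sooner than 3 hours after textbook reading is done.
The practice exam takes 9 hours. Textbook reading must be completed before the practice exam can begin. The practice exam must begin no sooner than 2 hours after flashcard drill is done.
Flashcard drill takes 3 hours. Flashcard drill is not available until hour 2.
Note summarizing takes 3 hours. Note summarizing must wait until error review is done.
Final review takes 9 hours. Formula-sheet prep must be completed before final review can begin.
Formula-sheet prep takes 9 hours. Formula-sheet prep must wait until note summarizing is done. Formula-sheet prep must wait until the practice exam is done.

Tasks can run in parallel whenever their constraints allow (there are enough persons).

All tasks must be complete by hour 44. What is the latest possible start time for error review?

Nothing follows final review; the deadline of hour 44 is its only limit. It must start by 44 − 9 = hour 35.
Formula-sheet prep has to be done before final review (must start by hour 35). That means finishing by hour 35, i.e. starting by 35 − 9 = hour 26.
Since formula-sheet prep (must start by hour 26) depends on it, note summarizing must finish by hour 26. Backing off its 3-hour duration gives a latest start of hour 23.
Error review has to be done before note summarizing (must start by hour 23). That means finishing by hour 23, i.e. starting by 23 − 3 = hour 20.

20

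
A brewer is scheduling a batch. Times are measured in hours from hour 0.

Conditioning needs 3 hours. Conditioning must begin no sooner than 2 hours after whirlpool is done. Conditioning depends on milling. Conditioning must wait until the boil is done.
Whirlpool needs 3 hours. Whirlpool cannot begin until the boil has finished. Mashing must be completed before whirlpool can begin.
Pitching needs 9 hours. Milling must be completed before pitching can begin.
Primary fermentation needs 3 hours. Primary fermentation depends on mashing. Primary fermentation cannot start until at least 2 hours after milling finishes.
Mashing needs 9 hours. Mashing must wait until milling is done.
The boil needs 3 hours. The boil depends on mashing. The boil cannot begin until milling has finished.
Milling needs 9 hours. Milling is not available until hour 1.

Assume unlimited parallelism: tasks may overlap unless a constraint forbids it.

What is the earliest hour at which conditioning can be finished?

Milling cannot begin until its own release at hour 1. It runs from hour 1 to 1 + 9 = hour 10.
Mashing cannot begin until milling (finishes hour 10). It runs from hour 10 to 10 + 9 = hour 19.
The boil has to wait for mashing (finishes hour 19); milling (finishes hour 10). The latest of these is hour 19, so the boil runs hour 19 to 19 + 3 = hour 22.
For whirlpool: the boil (finishes hour 22); mashing (finishes hour 19). Taking the maximum gives a start of hour 22, and it finishes at 22 + 3 = hour 25.
Conditioning has to wait for whirlpool (finishes hour 25, plus 2-hour gap → hour 27); milling (finishes hour 10); the boil (finishes hour 22). The latest of these is hour 27, so conditioning runs hour 27 to 27 + 3 = hour 30.

30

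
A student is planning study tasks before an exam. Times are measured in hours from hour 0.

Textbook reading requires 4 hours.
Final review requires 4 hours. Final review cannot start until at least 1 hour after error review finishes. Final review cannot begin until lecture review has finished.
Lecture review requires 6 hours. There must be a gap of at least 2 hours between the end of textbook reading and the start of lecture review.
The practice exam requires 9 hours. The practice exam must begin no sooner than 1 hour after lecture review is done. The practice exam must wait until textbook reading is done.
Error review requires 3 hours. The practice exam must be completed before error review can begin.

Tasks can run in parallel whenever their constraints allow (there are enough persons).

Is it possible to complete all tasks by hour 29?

No

Textbook reading has no prerequisites, so it starts at hour 0 and finishes at hour 4.
After textbook reading (finishes hour 4, plus 2-hour gap → hour 6), lecture review can start at hour 6 and finishes at hour 12.
For the practice exam: lecture review (finishes hour 12, plus 1-hour gap → hour 13); textbook reading (finishes hour 4). Taking the maximum gives a start of hour 13, and it finishes at 13 + 9 = hour 22.
After the practice exam (finishes hour 22), error review can start at hour 22 and finishes at hour 25.
Final review cannot start until error review (finishes hour 25, plus 1-hour gap → hour 26); lecture review (finishes hour 12). The controlling bound is hour 26, so final review finishes at 26 + 4 = hour 30.
The earliest everything can be done is hour 30, which is after the deadline of 29, so it is not possible.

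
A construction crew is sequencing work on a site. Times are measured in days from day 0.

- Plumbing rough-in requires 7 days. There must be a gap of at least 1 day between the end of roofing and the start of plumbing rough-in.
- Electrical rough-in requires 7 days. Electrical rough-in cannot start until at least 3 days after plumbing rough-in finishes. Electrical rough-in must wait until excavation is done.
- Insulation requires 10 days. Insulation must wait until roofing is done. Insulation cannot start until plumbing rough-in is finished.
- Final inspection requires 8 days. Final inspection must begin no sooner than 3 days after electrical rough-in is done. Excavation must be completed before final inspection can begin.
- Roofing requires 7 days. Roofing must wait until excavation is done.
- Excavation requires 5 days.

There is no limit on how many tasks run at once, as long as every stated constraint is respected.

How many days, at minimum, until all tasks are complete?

Nothing blocks excavation, so it runs from day 0 to day 5.
After excavation (finishes day 5), roofing can start at day 5 and finishes at day 12.
Plumbing rough-in waits on roofing (finishes day 12, plus 1-day gap → day 13), so it starts at day 13 and finishes at 13 + 7 = day 20.
Insulation cannot start until roofing (finishes day 12); plumbing rough-in (finishes day 20). The controlling bound is day 20, so insulation finishes at 20 + 10 = day 30.
Electrical rough-in cannot start until plumbing rough-in (finishes day 20, plus 3-day gap → day 23); excavation (finishes day 5). The controlling bound is day 23, so electrical rough-in finishes at 23 + 7 = day 30.
Final inspection needs all of electrical rough-in (finishes day 30, plus 3-day gap → day 33); excavation (finishes day 5). That puts its earliest start at day 33; it finishes at 33 + 8 = day 41.
All tasks are finished once the last one completes. Finish times: Excavation at 5, Roofing at 12, Plumbing rough-in at 20, Electrical rough-in at 30, Insulation at 30, Final inspection at 41. The latest is day 41.

41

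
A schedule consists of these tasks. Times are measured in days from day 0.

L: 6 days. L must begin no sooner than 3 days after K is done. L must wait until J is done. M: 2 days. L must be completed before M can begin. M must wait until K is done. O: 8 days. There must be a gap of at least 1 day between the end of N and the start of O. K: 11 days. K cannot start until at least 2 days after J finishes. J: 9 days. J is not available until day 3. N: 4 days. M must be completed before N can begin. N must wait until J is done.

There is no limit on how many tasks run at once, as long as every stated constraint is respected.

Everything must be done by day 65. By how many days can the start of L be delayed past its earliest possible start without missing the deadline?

16

After its own release at day 3, J can start at day 3 and finishes at day 12.
K waits on J (finishes day 12, plus 2-day gap → day 14), so it starts at day 14 and finishes at 14 + 11 = day 25.
L cannot start until K (finishes day 25, plus 3-day gap → day 28); J (finishes day 12). The controlling bound is day 28, so L finishes at 28 + 6 = day 34.

Working backward from the deadline:
To finish by day 65, O (duration 8) must start no later than day 57.
Since O (must start by day 57, minus 1-day gap → day 56) depends on it, N must finish by day 56. Backing off its 4-day duration gives a latest start of day 52.
Since N (must start by day 52) depends on it, M must finish by day 52. Backing off its 2-day duration gives a latest start of day 50.
L feeds into M (must start by day 50); so L must finish by day 50 and therefore start by day 44.
So L can start as early as day 28 and as late as day 44, giving 44 − 28 = 16 days of slack.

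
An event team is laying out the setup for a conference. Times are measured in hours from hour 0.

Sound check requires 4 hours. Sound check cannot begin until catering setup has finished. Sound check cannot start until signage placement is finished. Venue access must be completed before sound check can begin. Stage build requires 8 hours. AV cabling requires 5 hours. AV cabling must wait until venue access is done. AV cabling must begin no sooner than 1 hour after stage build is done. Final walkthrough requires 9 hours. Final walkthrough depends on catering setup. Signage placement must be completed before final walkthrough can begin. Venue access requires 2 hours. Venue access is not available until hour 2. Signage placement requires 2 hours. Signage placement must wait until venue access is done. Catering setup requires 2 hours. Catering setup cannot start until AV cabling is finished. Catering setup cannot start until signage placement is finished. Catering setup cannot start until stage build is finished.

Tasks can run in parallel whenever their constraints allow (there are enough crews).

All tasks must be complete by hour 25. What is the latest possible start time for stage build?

0

Sound check has no dependents, so it just needs to finish by hour 25. Starting by 25 − 4 = hour 21 achieves that.
To finish by hour 25, final walkthrough (duration 9) must start no later than hour 16.
Catering setup has several dependents: sound check (must start by hour 21); final walkthrough (must start by hour 16). The earliest of those limits is hour 16, so catering setup must start by 16 − 2 = hour 14.
AV cabling must finish before catering setup (must start by hour 14). With a 5-hour duration, AV cabling must start by 14 − 5 = hour 9.
Stage build must finish in time for AV cabling (must start by hour 9, minus 1-hour gap → hour 8); catering setup (must start by hour 14). The tightest is hour 8, so stage build must start by 8 − 8 = hour 0.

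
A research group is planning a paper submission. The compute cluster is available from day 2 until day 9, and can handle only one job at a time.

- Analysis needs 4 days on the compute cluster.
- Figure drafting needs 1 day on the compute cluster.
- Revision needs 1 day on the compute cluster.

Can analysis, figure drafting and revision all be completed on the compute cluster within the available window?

The compute cluster window is 9 − 2 = 7 days.
Running back to back, the jobs need 4 + 1 + 1 = 6 days on the compute cluster.
Since 6 ≤ 7, they fit within the window.

Yes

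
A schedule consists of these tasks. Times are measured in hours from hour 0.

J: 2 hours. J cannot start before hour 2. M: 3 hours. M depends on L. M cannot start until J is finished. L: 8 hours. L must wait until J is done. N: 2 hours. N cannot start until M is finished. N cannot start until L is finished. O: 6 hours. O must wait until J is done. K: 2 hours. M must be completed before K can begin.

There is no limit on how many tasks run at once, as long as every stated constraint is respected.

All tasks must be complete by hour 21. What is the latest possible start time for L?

K has no dependents, so it just needs to finish by hour 21. Starting by 21 − 2 = hour 19 achieves that.
N must finish by hour 21; it takes 2 hours, so it must start by 21 − 2 = hour 19.
M has several dependents: K (must start by hour 19); N (must start by hour 19). The earliest of those limits is hour 19, so M must start by 19 − 3 = hour 16.
L must finish in time for M (must start by hour 16); N (must start by hour 19). The tightest is hour 16, so L must start by 16 − 8 = hour 8.

8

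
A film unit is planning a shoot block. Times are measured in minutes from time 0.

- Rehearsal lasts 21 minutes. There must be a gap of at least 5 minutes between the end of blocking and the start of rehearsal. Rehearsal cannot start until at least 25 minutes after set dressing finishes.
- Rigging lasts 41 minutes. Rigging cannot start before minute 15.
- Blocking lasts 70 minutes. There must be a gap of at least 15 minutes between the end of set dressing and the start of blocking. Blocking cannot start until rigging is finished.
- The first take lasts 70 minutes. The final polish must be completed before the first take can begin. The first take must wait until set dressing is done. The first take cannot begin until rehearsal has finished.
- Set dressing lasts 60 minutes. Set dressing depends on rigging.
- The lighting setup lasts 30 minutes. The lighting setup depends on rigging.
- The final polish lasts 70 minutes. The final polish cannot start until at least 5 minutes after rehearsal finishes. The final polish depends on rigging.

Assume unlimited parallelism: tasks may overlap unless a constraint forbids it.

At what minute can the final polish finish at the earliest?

Rigging cannot begin until its own release at minute 15. It runs from minute 15 to 15 + 41 = minute 56.
Set dressing cannot begin until rigging (finishes minute 56). It runs from minute 56 to 56 + 60 = minute 116.
For blocking: set dressing (finishes minute 116, plus 15-minute gap → minute 131); rigging (finishes minute 56). Taking the maximum gives a start of minute 131, and it finishes at 131 + 70 = minute 201.
Rehearsal needs all of blocking (finishes minute 201, plus 5-minute gap → minute 206); set dressing (finishes minute 116, plus 25-minute gap → minute 141). That puts its earliest start at minute 206; it finishes at 206 + 21 = minute 227.
The final polish has to wait for rehearsal (finishes minute 227, plus 5-minute gap → minute 232); rigging (finishes minute 56). The latest of these is minute 232, so the final polish runs minute 232 to 232 + 70 = minute 302.

302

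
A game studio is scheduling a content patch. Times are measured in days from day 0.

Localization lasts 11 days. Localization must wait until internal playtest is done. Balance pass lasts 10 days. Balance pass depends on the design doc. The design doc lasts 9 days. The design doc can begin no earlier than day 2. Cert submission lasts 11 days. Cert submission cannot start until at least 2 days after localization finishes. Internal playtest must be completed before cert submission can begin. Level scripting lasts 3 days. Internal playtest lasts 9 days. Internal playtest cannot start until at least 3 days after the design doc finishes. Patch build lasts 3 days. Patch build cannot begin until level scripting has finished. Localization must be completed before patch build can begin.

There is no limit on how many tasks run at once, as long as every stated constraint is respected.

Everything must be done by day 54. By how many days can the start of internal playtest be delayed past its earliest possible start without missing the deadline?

The design doc cannot begin until its own release at day 2. It runs from day 2 to 2 + 9 = day 11.
Internal playtest cannot begin until the design doc (finishes day 11, plus 3-day gap → day 14). It runs from day 14 to 14 + 9 = day 23.

Working backward from the deadline:
Cert submission must finish by day 54; it takes 11 days, so it must start by 54 − 11 = day 43.
Nothing follows patch build; the deadline of day 54 is its only limit. It must start by 54 − 3 = day 51.
Localization must finish in time for cert submission (must start by day 43, minus 2-day gap → day 41); patch build (must start by day 51). The tightest is day 41, so localization must start by 41 − 11 = day 30.
Internal playtest feeds localization (must start by day 30); cert submission (must start by day 43). Taking the minimum, internal playtest must finish by day 30 and start by 30 − 9 = day 21.
So internal playtest can start as early as day 14 and as late as day 21, giving 21 − 14 = 7 days of slack.

7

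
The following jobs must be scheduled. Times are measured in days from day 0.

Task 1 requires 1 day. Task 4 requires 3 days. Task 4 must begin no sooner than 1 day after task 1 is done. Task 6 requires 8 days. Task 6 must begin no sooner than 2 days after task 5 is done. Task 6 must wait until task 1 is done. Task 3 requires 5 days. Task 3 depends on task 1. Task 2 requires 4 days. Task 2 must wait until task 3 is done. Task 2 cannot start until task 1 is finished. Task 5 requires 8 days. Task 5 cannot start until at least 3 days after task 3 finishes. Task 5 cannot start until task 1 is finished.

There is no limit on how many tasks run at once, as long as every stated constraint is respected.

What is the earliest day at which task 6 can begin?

19

Task 1 has no prerequisites, so it starts at day 0 and finishes at day 1.
Task 3 waits on task 1 (finishes day 1), so it starts at day 1 and finishes at 1 + 5 = day 6.
Task 5 needs all of task 3 (finishes day 6, plus 3-day gap → day 9); task 1 (finishes day 1). That puts its earliest start at day 9; it finishes at 9 + 8 = day 17.
Task 6 waits on task 5 (finishes day 17, plus 2-day gap → day 19); task 1 (finishes day 1). The latest of these is day 19, which is the earliest task 6 can start.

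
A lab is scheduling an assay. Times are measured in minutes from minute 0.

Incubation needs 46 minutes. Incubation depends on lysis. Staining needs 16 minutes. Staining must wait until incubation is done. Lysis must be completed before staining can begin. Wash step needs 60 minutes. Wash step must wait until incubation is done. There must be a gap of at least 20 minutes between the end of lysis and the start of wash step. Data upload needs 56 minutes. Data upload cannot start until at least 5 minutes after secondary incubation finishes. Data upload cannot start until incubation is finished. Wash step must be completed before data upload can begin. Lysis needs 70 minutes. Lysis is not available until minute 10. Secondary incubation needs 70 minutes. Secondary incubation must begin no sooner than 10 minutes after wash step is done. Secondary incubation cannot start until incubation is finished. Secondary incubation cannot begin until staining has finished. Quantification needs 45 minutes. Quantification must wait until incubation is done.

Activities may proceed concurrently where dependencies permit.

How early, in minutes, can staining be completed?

142

Lysis cannot begin until its own release at minute 10. It runs from minute 10 to 10 + 70 = minute 80.
Incubation waits on lysis (finishes minute 80), so it starts at minute 80 and finishes at 80 + 46 = minute 126.
Staining cannot start until incubation (finishes minute 126); lysis (finishes minute 80). The controlling bound is minute 126, so staining finishes at 126 + 16 = minute 142.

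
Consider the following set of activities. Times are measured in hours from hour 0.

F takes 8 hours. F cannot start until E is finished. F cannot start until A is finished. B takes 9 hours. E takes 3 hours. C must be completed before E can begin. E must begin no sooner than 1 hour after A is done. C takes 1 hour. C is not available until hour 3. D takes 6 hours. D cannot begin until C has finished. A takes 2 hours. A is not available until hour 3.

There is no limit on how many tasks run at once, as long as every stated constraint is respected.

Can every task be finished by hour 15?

C waits on its own release at hour 3, so it starts at hour 3 and finishes at 3 + 1 = hour 4.
After C (finishes hour 4), D can start at hour 4 and finishes at hour 10.
Nothing blocks B, so it runs from hour 0 to hour 9.
A waits on its own release at hour 3, so it starts at hour 3 and finishes at 3 + 2 = hour 5.
For E: C (finishes hour 4); A (finishes hour 5, plus 1-hour gap → hour 6). Taking the maximum gives a start of hour 6, and it finishes at 6 + 3 = hour 9.
F has to wait for E (finishes hour 9); A (finishes hour 5). The latest of these is hour 9, so F runs hour 9 to 9 + 8 = hour 17.
The earliest everything can be done is hour 17, which is after the deadline of 15, so it is not possible.

No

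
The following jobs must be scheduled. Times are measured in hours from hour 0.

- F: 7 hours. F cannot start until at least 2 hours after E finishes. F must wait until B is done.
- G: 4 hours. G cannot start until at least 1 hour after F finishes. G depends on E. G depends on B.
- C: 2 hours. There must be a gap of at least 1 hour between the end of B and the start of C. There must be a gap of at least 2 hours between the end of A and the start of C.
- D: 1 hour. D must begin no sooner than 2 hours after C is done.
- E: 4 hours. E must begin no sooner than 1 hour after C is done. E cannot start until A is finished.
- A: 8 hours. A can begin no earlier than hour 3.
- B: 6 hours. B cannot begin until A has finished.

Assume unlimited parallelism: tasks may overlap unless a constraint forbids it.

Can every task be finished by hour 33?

A waits on its own release at hour 3, so it starts at hour 3 and finishes at 3 + 8 = hour 11.
After A (finishes hour 11), B can start at hour 11 and finishes at hour 17.
C needs all of B (finishes hour 17, plus 1-hour gap → hour 18); A (finishes hour 11, plus 2-hour gap → hour 13). That puts its earliest start at hour 18; it finishes at 18 + 2 = hour 20.
For E: C (finishes hour 20, plus 1-hour gap → hour 21); A (finishes hour 11). Taking the maximum gives a start of hour 21, and it finishes at 21 + 4 = hour 25.
F has to wait for E (finishes hour 25, plus 2-hour gap → hour 27); B (finishes hour 17). The latest of these is hour 27, so F runs hour 27 to 27 + 7 = hour 34.
G has to wait for F (finishes hour 34, plus 1-hour gap → hour 35); E (finishes hour 25); B (finishes hour 17). The latest of these is hour 35, so G runs hour 35 to 35 + 4 = hour 39.
After C (finishes hour 20, plus 2-hour gap → hour 22), D can start at hour 22 and finishes at hour 23.
The earliest everything can be done is hour 39, which is after the deadline of 33, so it is not possible.

No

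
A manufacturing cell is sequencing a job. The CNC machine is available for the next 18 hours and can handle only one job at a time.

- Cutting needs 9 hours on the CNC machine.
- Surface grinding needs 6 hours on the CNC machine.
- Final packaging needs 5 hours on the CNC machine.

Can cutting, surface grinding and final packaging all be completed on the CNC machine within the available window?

No

Running back to back, the jobs need 9 + 6 + 5 = 20 hours on the CNC machine.
Since 20 > 18, they cannot all fit.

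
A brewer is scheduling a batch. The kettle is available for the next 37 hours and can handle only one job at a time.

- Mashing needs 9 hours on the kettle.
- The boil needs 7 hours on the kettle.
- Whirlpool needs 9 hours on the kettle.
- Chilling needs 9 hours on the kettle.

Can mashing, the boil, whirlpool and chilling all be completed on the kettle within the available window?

Yes

Running back to back, the jobs need 9 + 7 + 9 + 9 = 34 hours on the kettle.
Since 34 ≤ 37, they fit within the window.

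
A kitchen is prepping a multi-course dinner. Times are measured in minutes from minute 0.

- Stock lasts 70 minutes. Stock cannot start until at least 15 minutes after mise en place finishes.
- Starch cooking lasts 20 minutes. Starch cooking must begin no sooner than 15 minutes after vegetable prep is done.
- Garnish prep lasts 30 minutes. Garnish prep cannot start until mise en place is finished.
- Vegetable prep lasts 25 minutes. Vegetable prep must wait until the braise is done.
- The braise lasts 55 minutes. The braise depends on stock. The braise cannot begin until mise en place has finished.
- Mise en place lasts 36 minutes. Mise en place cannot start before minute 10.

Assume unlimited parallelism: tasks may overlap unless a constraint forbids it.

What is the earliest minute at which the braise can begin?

After its own release at minute 10, mise en place can start at minute 10 and finishes at minute 46.
Stock waits on mise en place (finishes minute 46, plus 15-minute gap → minute 61), so it starts at minute 61 and finishes at 61 + 70 = minute 131.
The braise waits on stock (finishes minute 131); mise en place (finishes minute 46). The latest of these is minute 131, which is the earliest the braise can start.

131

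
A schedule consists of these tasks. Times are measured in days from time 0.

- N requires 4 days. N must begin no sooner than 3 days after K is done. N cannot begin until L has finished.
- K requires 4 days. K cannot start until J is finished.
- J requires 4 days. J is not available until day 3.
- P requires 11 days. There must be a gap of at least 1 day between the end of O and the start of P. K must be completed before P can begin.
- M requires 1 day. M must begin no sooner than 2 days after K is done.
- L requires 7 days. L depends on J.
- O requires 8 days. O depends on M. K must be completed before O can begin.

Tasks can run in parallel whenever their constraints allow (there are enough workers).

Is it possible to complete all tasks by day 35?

Yes

J cannot begin until its own release at day 3. It runs from day 3 to 3 + 4 = day 7.
After J (finishes day 7), L can start at day 7 and finishes at day 14.
K waits on J (finishes day 7), so it starts at day 7 and finishes at 7 + 4 = day 11.
For N: K (finishes day 11, plus 3-day gap → day 14); L (finishes day 14). Taking the maximum gives a start of day 14, and it finishes at 14 + 4 = day 18.
M waits on K (finishes day 11, plus 2-day gap → day 13), so it starts at day 13 and finishes at 13 + 1 = day 14.
O cannot start until M (finishes day 14); K (finishes day 11). The controlling bound is day 14, so O finishes at 14 + 8 = day 22.
For P: O (finishes day 22, plus 1-day gap → day 23); K (finishes day 11). Taking the maximum gives a start of day 23, and it finishes at 23 + 11 = day 34.
Every task is finished by day 34, which is no later than the deadline of 35, so the schedule is feasible.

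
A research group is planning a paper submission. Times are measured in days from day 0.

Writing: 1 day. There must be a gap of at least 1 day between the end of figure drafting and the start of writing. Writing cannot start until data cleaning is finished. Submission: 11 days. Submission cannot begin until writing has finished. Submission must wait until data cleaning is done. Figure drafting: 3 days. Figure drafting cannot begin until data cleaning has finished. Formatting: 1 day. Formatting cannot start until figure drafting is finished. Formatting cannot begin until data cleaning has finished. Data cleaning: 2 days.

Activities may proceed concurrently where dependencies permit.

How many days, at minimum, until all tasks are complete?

18

Nothing blocks data cleaning, so it runs from day 0 to day 2.
After data cleaning (finishes day 2), figure drafting can start at day 2 and finishes at day 5.
Formatting cannot start until figure drafting (finishes day 5); data cleaning (finishes day 2). The controlling bound is day 5, so formatting finishes at 5 + 1 = day 6.
Writing cannot start until figure drafting (finishes day 5, plus 1-day gap → day 6); data cleaning (finishes day 2). The controlling bound is day 6, so writing finishes at 6 + 1 = day 7.
For submission: writing (finishes day 7); data cleaning (finishes day 2). Taking the maximum gives a start of day 7, and it finishes at 7 + 11 = day 18.
All tasks are finished once the last one completes. Finish times: Data cleaning at 2, Figure drafting at 5, Writing at 7, Formatting at 6, Submission at 18. The latest is day 18.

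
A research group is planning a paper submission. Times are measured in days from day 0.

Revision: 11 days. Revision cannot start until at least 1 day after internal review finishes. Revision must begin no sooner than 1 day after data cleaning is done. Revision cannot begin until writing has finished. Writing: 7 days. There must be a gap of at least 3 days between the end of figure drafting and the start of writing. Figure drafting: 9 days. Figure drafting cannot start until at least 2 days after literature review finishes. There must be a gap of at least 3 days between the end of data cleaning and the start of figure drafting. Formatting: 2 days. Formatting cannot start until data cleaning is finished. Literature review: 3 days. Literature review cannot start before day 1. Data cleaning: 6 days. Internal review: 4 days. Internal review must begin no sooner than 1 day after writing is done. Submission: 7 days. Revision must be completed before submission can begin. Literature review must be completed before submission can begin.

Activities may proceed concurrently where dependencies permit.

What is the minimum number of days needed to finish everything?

Data cleaning can start immediately at day 0; it finishes at day 6.
Formatting cannot begin until data cleaning (finishes day 6). It runs from day 6 to 6 + 2 = day 8.
Literature review cannot begin until its own release at day 1. It runs from day 1 to 1 + 3 = day 4.
For figure drafting: literature review (finishes day 4, plus 2-day gap → day 6); data cleaning (finishes day 6, plus 3-day gap → day 9). Taking the maximum gives a start of day 9, and it finishes at 9 + 9 = day 18.
Writing cannot begin until figure drafting (finishes day 18, plus 3-day gap → day 21). It runs from day 21 to 21 + 7 = day 28.
After writing (finishes day 28, plus 1-day gap → day 29), internal review can start at day 29 and finishes at day 33.
Revision cannot start until internal review (finishes day 33, plus 1-day gap → day 34); data cleaning (finishes day 6, plus 1-day gap → day 7); writing (finishes day 28). The controlling bound is day 34, so revision finishes at 34 + 11 = day 45.
Submission has to wait for revision (finishes day 45); literature review (finishes day 4). The latest of these is day 45, so submission runs day 45 to 45 + 7 = day 52.
All tasks are finished once the last one completes. Finish times: Literature review at 4, Data cleaning at 6, Figure drafting at 18, Writing at 28, Internal review at 33, Revision at 45, Formatting at 8, Submission at 52. The latest is day 52.

52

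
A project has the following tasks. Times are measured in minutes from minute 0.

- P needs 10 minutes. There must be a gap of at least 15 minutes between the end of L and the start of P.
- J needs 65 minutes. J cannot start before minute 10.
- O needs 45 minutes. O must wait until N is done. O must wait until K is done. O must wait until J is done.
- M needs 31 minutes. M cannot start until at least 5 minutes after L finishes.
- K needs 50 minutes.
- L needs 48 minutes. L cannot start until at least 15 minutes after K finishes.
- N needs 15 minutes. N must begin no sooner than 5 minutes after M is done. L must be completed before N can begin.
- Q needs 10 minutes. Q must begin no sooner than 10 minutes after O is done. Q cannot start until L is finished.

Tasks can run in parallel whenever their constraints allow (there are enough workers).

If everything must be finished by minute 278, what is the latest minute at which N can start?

To finish by minute 278, Q (duration 10) must start no later than minute 268.
O has to be done before Q (must start by minute 268, minus 10-minute gap → minute 258). That means finishing by minute 258, i.e. starting by 258 − 45 = minute 213.
Since O (must start by minute 213) depends on it, N must finish by minute 213. Backing off its 15-minute duration gives a latest start of minute 198.

198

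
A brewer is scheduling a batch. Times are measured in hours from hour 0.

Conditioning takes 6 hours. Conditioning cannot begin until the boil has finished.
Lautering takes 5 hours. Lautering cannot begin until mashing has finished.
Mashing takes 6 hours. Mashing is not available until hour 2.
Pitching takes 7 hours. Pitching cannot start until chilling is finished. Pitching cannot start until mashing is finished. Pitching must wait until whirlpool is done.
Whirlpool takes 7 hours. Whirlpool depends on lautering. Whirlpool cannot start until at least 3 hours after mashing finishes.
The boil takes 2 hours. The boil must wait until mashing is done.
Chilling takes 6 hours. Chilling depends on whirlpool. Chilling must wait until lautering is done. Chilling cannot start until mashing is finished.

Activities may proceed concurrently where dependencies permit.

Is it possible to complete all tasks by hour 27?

Mashing cannot begin until its own release at hour 2. It runs from hour 2 to 2 + 6 = hour 8.
The boil waits on mashing (finishes hour 8), so it starts at hour 8 and finishes at 8 + 2 = hour 10.
After the boil (finishes hour 10), conditioning can start at hour 10 and finishes at hour 16.
Lautering cannot begin until mashing (finishes hour 8). It runs from hour 8 to 8 + 5 = hour 13.
Whirlpool needs all of lautering (finishes hour 13); mashing (finishes hour 8, plus 3-hour gap → hour 11). That puts its earliest start at hour 13; it finishes at 13 + 7 = hour 20.
For chilling: whirlpool (finishes hour 20); lautering (finishes hour 13); mashing (finishes hour 8). Taking the maximum gives a start of hour 20, and it finishes at 20 + 6 = hour 26.
Pitching has to wait for chilling (finishes hour 26); mashing (finishes hour 8); whirlpool (finishes hour 20). The latest of these is hour 26, so pitching runs hour 26 to 26 + 7 = hour 33.
The earliest everything can be done is hour 33, which is after the deadline of 27, so it is not possible.

No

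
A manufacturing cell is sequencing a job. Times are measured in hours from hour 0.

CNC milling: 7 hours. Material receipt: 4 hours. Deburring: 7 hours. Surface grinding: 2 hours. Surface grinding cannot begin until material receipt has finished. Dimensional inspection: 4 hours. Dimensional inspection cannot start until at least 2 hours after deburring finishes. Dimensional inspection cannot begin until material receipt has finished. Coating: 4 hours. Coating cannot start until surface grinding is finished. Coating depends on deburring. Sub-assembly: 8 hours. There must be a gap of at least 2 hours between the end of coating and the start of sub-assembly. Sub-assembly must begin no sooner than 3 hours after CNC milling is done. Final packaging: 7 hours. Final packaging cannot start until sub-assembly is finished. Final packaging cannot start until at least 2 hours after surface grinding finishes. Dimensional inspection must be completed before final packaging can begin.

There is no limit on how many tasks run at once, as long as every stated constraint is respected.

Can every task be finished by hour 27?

CNC milling can start immediately at hour 0; it finishes at hour 7.
Deburring can start immediately at hour 0; it finishes at hour 7.
Material receipt can start immediately at hour 0; it finishes at hour 4.
For dimensional inspection: deburring (finishes hour 7, plus 2-hour gap → hour 9); material receipt (finishes hour 4). Taking the maximum gives a start of hour 9, and it finishes at 9 + 4 = hour 13.
Surface grinding cannot begin until material receipt (finishes hour 4). It runs from hour 4 to 4 + 2 = hour 6.
For coating: surface grinding (finishes hour 6); deburring (finishes hour 7). Taking the maximum gives a start of hour 7, and it finishes at 7 + 4 = hour 11.
Sub-assembly has to wait for coating (finishes hour 11, plus 2-hour gap → hour 13); CNC milling (finishes hour 7, plus 3-hour gap → hour 10). The latest of these is hour 13, so sub-assembly runs hour 13 to 13 + 8 = hour 21.
Final packaging cannot start until sub-assembly (finishes hour 21); surface grinding (finishes hour 6, plus 2-hour gap → hour 8); dimensional inspection (finishes hour 13). The controlling bound is hour 21, so final packaging finishes at 21 + 7 = hour 28.
The earliest everything can be done is hour 28, which is after the deadline of 27, so it is not possible.

No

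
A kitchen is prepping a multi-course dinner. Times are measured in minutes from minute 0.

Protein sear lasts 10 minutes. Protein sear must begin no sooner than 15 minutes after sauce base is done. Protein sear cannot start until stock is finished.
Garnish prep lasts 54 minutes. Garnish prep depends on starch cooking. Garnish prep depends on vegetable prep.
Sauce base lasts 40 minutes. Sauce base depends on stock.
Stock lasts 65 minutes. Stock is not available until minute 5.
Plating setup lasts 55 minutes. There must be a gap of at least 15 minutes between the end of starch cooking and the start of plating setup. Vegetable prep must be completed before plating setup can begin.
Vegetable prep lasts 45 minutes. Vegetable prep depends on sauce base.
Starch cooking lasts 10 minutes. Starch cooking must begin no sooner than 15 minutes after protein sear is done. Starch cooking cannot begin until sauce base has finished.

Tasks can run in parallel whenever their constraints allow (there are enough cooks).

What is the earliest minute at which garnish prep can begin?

After its own release at minute 5, stock can start at minute 5 and finishes at minute 70.
Sauce base waits on stock (finishes minute 70), so it starts at minute 70 and finishes at 70 + 40 = minute 110.
After sauce base (finishes minute 110), vegetable prep can start at minute 110 and finishes at minute 155.
For protein sear: sauce base (finishes minute 110, plus 15-minute gap → minute 125); stock (finishes minute 70). Taking the maximum gives a start of minute 125, and it finishes at 125 + 10 = minute 135.
Starch cooking has to wait for protein sear (finishes minute 135, plus 15-minute gap → minute 150); sauce base (finishes minute 110). The latest of these is minute 150, so starch cooking runs minute 150 to 150 + 10 = minute 160.
Garnish prep waits on starch cooking (finishes minute 160); vegetable prep (finishes minute 155). The latest of these is minute 160, which is the earliest garnish prep can start.

160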